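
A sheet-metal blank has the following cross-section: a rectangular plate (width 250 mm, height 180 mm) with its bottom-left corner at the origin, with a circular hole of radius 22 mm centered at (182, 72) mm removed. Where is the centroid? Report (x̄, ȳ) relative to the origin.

x̄ = 123.01 mm, ȳ = 90.63 mm

plate: A = 250 × 180 = 45000.00, centroid at (125.00, 90.00).
hole: A = −π·22² = -1520.53, centroid at (182.00, 72.00).
ΣA = 43479.47 mm², ΣAx̄ = 5348263.39 mm³, ΣAȳ = 3940521.78 mm³.
x̄ = 5348263.39/43479.47 = 123.01 mm; ȳ = 3940521.78/43479.47 = 90.63 mm.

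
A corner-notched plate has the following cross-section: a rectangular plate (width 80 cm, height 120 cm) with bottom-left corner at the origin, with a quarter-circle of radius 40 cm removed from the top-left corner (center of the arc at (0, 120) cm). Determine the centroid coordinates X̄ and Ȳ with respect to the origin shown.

X̄ = 43.47 cm, Ȳ = 53.52 cm

Part | A | x̄ᵢ | ȳᵢ | A·x̄ᵢ | A·ȳᵢ
plate | 9600.00 | 40.00 | 60.00 | 384000.00 | 576000.00
removed quarter-circle | -1256.64 | 16.98 | 103.02 | -21333.33 | -129463.11
Σ | 8343.36 |  |  | 362666.67 | 446536.89
X̄ = 362666.67 / 8343.36 = 43.47 cm
Ȳ = 446536.89 / 8343.36 = 53.52 cm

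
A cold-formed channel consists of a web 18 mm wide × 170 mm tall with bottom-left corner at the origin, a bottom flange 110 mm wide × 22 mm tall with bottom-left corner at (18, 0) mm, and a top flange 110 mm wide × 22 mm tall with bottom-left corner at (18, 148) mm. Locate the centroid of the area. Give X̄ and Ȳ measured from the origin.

web: A = 18 × 170 = 3060.00, centroid at (9.00, 85.00).
bottom flange: A = 110 × 22 = 2420.00, centroid at (73.00, 11.00).
top flange: A = 110 × 22 = 2420.00, centroid at (73.00, 159.00).
ΣA = 7900.00 mm²
ΣAX̄ = (3060.00)(9.00) + (2420.00)(73.00) + (2420.00)(73.00) = 380860.00 mm³
ΣAȲ = (3060.00)(85.00) + (2420.00)(11.00) + (2420.00)(159.00) = 671500.00 mm³
X̄ = 380860.00 / 7900.00 = 48.21 mm
Ȳ = 671500.00 / 7900.00 = 85.00 mm

X̄ = 48.21 mm, Ȳ = 85.00 mm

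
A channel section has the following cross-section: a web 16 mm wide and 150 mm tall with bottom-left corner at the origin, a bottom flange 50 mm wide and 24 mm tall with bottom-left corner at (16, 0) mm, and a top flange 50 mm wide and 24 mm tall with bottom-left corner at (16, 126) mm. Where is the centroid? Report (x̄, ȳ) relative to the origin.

web: A = 16 × 150 = 2400.00, centroid at (8.00, 75.00).
bottom flange: A = 50 × 24 = 1200.00, centroid at (41.00, 12.00).
top flange: A = 50 × 24 = 1200.00, centroid at (41.00, 138.00).
ΣA = 4800.00 mm², ΣAx̄ = 117600.00 mm³, ΣAȳ = 360000.00 mm³.
x̄ = 117600.00/4800.00 = 24.50 mm; ȳ = 360000.00/4800.00 = 75.00 mm.

x̄ = 24.50 mm, ȳ = 75.00 mm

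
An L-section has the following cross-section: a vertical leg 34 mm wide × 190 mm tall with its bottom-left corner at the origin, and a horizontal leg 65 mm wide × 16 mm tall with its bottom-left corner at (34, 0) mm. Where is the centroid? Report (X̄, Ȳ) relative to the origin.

X̄ = 23.86 mm, Ȳ = 82.94 mm

Part | A | x̄ᵢ | ȳᵢ | A·x̄ᵢ | A·ȳᵢ
vertical leg | 6460.00 | 17.00 | 95.00 | 109820.00 | 613700.00
horizontal leg | 1040.00 | 66.50 | 8.00 | 69160.00 | 8320.00
Σ | 7500.00 |  |  | 178980.00 | 622020.00
X̄ = 178980.00 / 7500.00 = 23.86 mm
Ȳ = 622020.00 / 7500.00 = 82.94 mm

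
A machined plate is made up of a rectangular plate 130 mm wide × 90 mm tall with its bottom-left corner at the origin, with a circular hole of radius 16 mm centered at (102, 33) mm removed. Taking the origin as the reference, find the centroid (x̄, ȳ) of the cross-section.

Part | A | x̄ᵢ | ȳᵢ | A·x̄ᵢ | A·ȳᵢ
plate | 11700.00 | 65.00 | 45.00 | 760500.00 | 526500.00
hole | -804.25 | 102.00 | 33.00 | -82033.27 | -26540.17
Σ | 10895.75 |  |  | 678466.73 | 499959.83
x̄ = 678466.73 / 10895.75 = 62.27 mm
ȳ = 499959.83 / 10895.75 = 45.89 mm

x̄ = 62.27 mm, ȳ = 45.89 mm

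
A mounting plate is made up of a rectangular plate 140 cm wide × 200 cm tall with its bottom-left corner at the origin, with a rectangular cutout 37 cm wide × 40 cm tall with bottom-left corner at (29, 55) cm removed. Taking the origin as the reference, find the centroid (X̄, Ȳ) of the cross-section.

plate: A = 140 × 200 = 28000.00, centroid at (70.00, 100.00).
hole: A = −(37 × 40) = -1480.00, centroid at (47.50, 75.00).
ΣA = 26520.00 cm², ΣAX̄ = 1889700.00 cm³, ΣAȲ = 2689000.00 cm³.
X̄ = 1889700.00/26520.00 = 71.26 cm; Ȳ = 2689000.00/26520.00 = 101.40 cm.

X̄ = 71.26 cm, Ȳ = 101.40 cm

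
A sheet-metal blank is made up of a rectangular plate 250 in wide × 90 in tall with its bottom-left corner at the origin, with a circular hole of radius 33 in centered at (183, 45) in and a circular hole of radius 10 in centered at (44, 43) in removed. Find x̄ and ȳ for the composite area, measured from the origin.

plate: A = 250 × 90 = 22500.00, centroid at (125.00, 45.00).
hole 1: A = −π·33² = -3421.19, centroid at (183.00, 45.00).
hole 2: A = −π·10² = -314.16, centroid at (44.00, 43.00).
ΣA = 18764.65 in²
ΣAx̄ = (22500.00)(125.00) + (-3421.19)(183.00) + (-314.16)(44.00) = 2172598.42 in³
ΣAȳ = (22500.00)(45.00) + (-3421.19)(45.00) + (-314.16)(43.00) = 845037.40 in³
x̄ = 2172598.42 / 18764.65 = 115.78 in
ȳ = 845037.40 / 18764.65 = 45.03 in

x̄ = 115.78 in, ȳ = 45.03 in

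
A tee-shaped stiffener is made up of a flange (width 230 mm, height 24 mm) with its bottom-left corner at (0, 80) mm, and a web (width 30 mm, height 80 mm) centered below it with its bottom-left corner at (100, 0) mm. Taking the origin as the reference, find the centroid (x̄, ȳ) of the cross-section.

x̄ = 115.00 mm, ȳ = 76.24 mm

web: A = 30 × 80 = 2400.00, centroid at (115.00, 40.00).
flange: A = 230 × 24 = 5520.00, centroid at (115.00, 92.00).
ΣA = 7920.00 mm², ΣAx̄ = 910800.00 mm³, ΣAȳ = 603840.00 mm³.
x̄ = 910800.00/7920.00 = 115.00 mm; ȳ = 603840.00/7920.00 = 76.24 mm.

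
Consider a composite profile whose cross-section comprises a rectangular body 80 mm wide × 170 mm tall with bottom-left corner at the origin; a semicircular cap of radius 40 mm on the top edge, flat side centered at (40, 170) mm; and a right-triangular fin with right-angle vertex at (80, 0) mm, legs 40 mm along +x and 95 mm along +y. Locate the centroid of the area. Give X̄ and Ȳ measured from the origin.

X̄ = 45.63 mm, Ȳ = 93.60 mm

rectangular body: A = 80 × 170 = 13600.00, centroid at (40.00, 85.00).
semicircular top: A = ½π·40² = 2513.27, centroid at (40.00, 186.98).
triangular fin: A = ½·40·95 = 1900.00, centroid at (93.33, 31.67).
ΣA = 18013.27 mm², ΣAX̄ = 821864.30 mm³, ΣAȲ = 1686089.93 mm³.
X̄ = 821864.30/18013.27 = 45.63 mm; Ȳ = 1686089.93/18013.27 = 93.60 mm.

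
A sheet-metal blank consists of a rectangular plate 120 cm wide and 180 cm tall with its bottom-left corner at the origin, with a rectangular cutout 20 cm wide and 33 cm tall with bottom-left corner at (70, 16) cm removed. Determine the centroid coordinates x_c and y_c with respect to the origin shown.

x_c = 59.37 cm, y_c = 91.81 cm

plate: A = 120 × 180 = 21600.00, centroid at (60.00, 90.00).
hole: A = −(20 × 33) = -660.00, centroid at (80.00, 32.50).
ΣA = 20940.00 cm²
ΣAx_c = (21600.00)(60.00) + (-660.00)(80.00) = 1243200.00 cm³
ΣAy_c = (21600.00)(90.00) + (-660.00)(32.50) = 1922550.00 cm³
x_c = 1243200.00 / 20940.00 = 59.37 cm
y_c = 1922550.00 / 20940.00 = 91.81 cm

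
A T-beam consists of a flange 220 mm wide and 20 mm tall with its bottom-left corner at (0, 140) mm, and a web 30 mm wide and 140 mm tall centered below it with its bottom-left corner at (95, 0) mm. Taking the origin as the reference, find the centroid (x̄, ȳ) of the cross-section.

web: A = 30 × 140 = 4200.00, centroid at (110.00, 70.00).
flange: A = 220 × 20 = 4400.00, centroid at (110.00, 150.00).
ΣA = 8600.00 mm²
ΣAx̄ = (4200.00)(110.00) + (4400.00)(110.00) = 946000.00 mm³
ΣAȳ = (4200.00)(70.00) + (4400.00)(150.00) = 954000.00 mm³
x̄ = 946000.00 / 8600.00 = 110.00 mm
ȳ = 954000.00 / 8600.00 = 110.93 mm

x̄ = 110.00 mm, ȳ = 110.93 mm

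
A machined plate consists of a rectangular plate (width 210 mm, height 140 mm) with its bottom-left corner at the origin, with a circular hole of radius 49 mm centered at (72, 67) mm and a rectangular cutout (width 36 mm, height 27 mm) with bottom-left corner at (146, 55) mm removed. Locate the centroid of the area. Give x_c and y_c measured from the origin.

x_c = 114.17 mm, y_c = 71.15 mm

Part | A | x̄ᵢ | ȳᵢ | A·x̄ᵢ | A·ȳᵢ
plate | 29400.00 | 105.00 | 70.00 | 3087000.00 | 2058000.00
hole 1 | -7542.96 | 72.00 | 67.00 | -543093.41 | -505378.59
hole 2 | -972.00 | 164.00 | 68.50 | -159408.00 | -66582.00
Σ | 20885.04 |  |  | 2384498.59 | 1486039.41
x_c = 2384498.59 / 20885.04 = 114.17 mm
y_c = 1486039.41 / 20885.04 = 71.15 mm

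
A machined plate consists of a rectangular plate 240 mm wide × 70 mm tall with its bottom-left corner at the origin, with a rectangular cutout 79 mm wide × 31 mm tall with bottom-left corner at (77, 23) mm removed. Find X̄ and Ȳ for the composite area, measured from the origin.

X̄ = 120.60 mm, Ȳ = 34.40 mm

plate: A = 240 × 70 = 16800.00, centroid at (120.00, 35.00).
hole: A = −(79 × 31) = -2449.00, centroid at (116.50, 38.50).
ΣA = 14351.00 mm², ΣAX̄ = 1730691.50 mm³, ΣAȲ = 493713.50 mm³.
X̄ = 1730691.50/14351.00 = 120.60 mm; Ȳ = 493713.50/14351.00 = 34.40 mm.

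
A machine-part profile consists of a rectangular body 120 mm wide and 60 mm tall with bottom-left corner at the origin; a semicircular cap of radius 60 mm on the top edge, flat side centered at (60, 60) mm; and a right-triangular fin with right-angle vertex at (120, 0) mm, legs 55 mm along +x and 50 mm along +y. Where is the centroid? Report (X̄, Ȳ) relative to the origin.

X̄ = 67.57 mm, Ȳ = 50.75 mm

rectangular body: A = 120 × 60 = 7200.00, centroid at (60.00, 30.00).
semicircular top: A = ½π·60² = 5654.87, centroid at (60.00, 85.46).
triangular fin: A = ½·55·50 = 1375.00, centroid at (138.33, 16.67).
ΣA = 14229.87 mm²
ΣAX̄ = (7200.00)(60.00) + (5654.87)(60.00) + (1375.00)(138.33) = 961500.34 mm³
ΣAȲ = (7200.00)(30.00) + (5654.87)(85.46) + (1375.00)(16.67) = 722208.67 mm³
X̄ = 961500.34 / 14229.87 = 67.57 mm
Ȳ = 722208.67 / 14229.87 = 50.75 mm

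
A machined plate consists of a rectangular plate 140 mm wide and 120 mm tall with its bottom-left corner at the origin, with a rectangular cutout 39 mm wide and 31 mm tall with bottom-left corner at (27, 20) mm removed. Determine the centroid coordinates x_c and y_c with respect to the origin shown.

x_c = 71.82 mm, y_c = 61.90 mm

plate: A = 140 × 120 = 16800.00, centroid at (70.00, 60.00).
hole: A = −(39 × 31) = -1209.00, centroid at (46.50, 35.50).
ΣA = 15591.00 mm², ΣAx_c = 1119781.50 mm³, ΣAy_c = 965080.50 mm³.
x_c = 1119781.50/15591.00 = 71.82 mm; y_c = 965080.50/15591.00 = 61.90 mm.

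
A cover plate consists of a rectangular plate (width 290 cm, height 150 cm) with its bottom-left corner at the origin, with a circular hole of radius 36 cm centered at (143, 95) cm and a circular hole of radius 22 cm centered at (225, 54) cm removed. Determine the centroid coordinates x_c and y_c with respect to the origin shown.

x_c = 142.01 cm, y_c = 73.69 cm

Part | A | x̄ᵢ | ȳᵢ | A·x̄ᵢ | A·ȳᵢ
plate | 43500.00 | 145.00 | 75.00 | 6307500.00 | 3262500.00
hole 1 | -4071.50 | 143.00 | 95.00 | -582225.08 | -386792.89
hole 2 | -1520.53 | 225.00 | 54.00 | -342119.44 | -82108.67
Σ | 37907.97 |  |  | 5383155.48 | 2793598.45
x_c = 5383155.48 / 37907.97 = 142.01 cm
y_c = 2793598.45 / 37907.97 = 73.69 cm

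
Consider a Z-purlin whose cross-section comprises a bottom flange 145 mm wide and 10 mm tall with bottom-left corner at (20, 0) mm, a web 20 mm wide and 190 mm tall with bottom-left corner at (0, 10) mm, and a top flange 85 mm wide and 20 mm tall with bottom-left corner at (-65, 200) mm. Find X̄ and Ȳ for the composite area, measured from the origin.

bottom flange: A = 145 × 10 = 1450.00, centroid at (92.50, 5.00).
web: A = 20 × 190 = 3800.00, centroid at (10.00, 105.00).
top flange: A = 85 × 20 = 1700.00, centroid at (-22.50, 210.00).
ΣA = 6950.00 mm², ΣAX̄ = 133875.00 mm³, ΣAȲ = 763250.00 mm³.
X̄ = 133875.00/6950.00 = 19.26 mm; Ȳ = 763250.00/6950.00 = 109.82 mm.

X̄ = 19.26 mm, Ȳ = 109.82 mm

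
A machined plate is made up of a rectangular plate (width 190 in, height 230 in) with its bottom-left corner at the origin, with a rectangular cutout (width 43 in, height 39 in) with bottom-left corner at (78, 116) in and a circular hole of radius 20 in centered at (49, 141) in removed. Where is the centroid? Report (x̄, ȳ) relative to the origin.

plate: A = 190 × 230 = 43700.00, centroid at (95.00, 115.00).
hole 1: A = −(43 × 39) = -1677.00, centroid at (99.50, 135.50).
hole 2: A = −π·20² = -1256.64, centroid at (49.00, 141.00).
ΣA = 40766.36 in²
ΣAx̄ = (43700.00)(95.00) + (-1677.00)(99.50) + (-1256.64)(49.00) = 3923063.28 in³
ΣAȳ = (43700.00)(115.00) + (-1677.00)(135.50) + (-1256.64)(141.00) = 4621080.67 in³
x̄ = 3923063.28 / 40766.36 = 96.23 in
ȳ = 4621080.67 / 40766.36 = 113.36 in

x̄ = 96.23 in, ȳ = 113.36 in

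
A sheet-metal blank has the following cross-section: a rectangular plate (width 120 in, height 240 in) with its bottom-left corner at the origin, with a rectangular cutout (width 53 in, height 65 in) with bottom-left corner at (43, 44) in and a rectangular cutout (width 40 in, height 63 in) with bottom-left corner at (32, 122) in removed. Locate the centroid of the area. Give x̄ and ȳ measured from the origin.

plate: A = 120 × 240 = 28800.00, centroid at (60.00, 120.00).
hole 1: A = −(53 × 65) = -3445.00, centroid at (69.50, 76.50).
hole 2: A = −(40 × 63) = -2520.00, centroid at (52.00, 153.50).
ΣA = 22835.00 in²
ΣAx̄ = (28800.00)(60.00) + (-3445.00)(69.50) + (-2520.00)(52.00) = 1357532.50 in³
ΣAȳ = (28800.00)(120.00) + (-3445.00)(76.50) + (-2520.00)(153.50) = 2805637.50 in³
x̄ = 1357532.50 / 22835.00 = 59.45 in
ȳ = 2805637.50 / 22835.00 = 122.87 in

x̄ = 59.45 in, ȳ = 122.87 in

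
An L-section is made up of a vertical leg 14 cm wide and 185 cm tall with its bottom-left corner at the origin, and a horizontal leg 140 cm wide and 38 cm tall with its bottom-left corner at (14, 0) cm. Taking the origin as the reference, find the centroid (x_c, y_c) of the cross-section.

x_c = 58.79 cm, y_c = 43.07 cm

vertical leg: A = 14 × 185 = 2590.00, centroid at (7.00, 92.50).
horizontal leg: A = 140 × 38 = 5320.00, centroid at (84.00, 19.00).
ΣA = 7910.00 cm², ΣAx_c = 465010.00 cm³, ΣAy_c = 340655.00 cm³.
x_c = 465010.00/7910.00 = 58.79 cm; y_c = 340655.00/7910.00 = 43.07 cm.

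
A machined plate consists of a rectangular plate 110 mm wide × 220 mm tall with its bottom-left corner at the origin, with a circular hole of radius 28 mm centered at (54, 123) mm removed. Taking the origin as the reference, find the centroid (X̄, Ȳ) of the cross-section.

X̄ = 55.11 mm, Ȳ = 108.53 mm

plate: A = 110 × 220 = 24200.00, centroid at (55.00, 110.00).
hole: A = −π·28² = -2463.01, centroid at (54.00, 123.00).
ΣA = 21736.99 mm²
ΣAX̄ = (24200.00)(55.00) + (-2463.01)(54.00) = 1197997.53 mm³
ΣAȲ = (24200.00)(110.00) + (-2463.01)(123.00) = 2359049.94 mm³
X̄ = 1197997.53 / 21736.99 = 55.11 mm
Ȳ = 2359049.94 / 21736.99 = 108.53 mm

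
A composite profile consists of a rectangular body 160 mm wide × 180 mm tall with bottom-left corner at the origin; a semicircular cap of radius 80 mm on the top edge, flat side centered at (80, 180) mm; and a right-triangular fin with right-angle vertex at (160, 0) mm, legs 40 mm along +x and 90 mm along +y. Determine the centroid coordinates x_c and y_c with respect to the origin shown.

x_c = 84.13 mm, y_c = 118.00 mm

rectangular body: A = 160 × 180 = 28800.00, centroid at (80.00, 90.00).
semicircular top: A = ½π·80² = 10053.10, centroid at (80.00, 213.95).
triangular fin: A = ½·40·90 = 1800.00, centroid at (173.33, 30.00).
ΣA = 40653.10 mm²
ΣAx_c = (28800.00)(80.00) + (10053.10)(80.00) + (1800.00)(173.33) = 3420247.72 mm³
ΣAy_c = (28800.00)(90.00) + (10053.10)(213.95) + (1800.00)(30.00) = 4796890.70 mm³
x_c = 3420247.72 / 40653.10 = 84.13 mm
y_c = 4796890.70 / 40653.10 = 118.00 mm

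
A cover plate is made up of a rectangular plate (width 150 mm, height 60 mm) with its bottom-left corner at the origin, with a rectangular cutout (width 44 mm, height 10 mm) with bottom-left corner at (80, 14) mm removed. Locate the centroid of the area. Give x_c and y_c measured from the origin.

Part | A | x̄ᵢ | ȳᵢ | A·x̄ᵢ | A·ȳᵢ
plate | 9000.00 | 75.00 | 30.00 | 675000.00 | 270000.00
hole | -440.00 | 102.00 | 19.00 | -44880.00 | -8360.00
Σ | 8560.00 |  |  | 630120.00 | 261640.00
x_c = 630120.00 / 8560.00 = 73.61 mm
y_c = 261640.00 / 8560.00 = 30.57 mm

x_c = 73.61 mm, y_c = 30.57 mm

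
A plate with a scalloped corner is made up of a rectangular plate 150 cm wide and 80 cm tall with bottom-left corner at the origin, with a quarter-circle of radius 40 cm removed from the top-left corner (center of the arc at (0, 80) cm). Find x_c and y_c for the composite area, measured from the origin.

plate: A = 150 × 80 = 12000.00, centroid at (75.00, 40.00).
removed quarter-circle: A = −¼π·40² = -1256.64, centroid at (16.98, 63.02).
ΣA = 10743.36 cm², ΣAx_c = 878666.67 cm³, ΣAy_c = 400802.37 cm³.
x_c = 878666.67/10743.36 = 81.79 cm; y_c = 400802.37/10743.36 = 37.31 cm.

x_c = 81.79 cm, y_c = 37.31 cm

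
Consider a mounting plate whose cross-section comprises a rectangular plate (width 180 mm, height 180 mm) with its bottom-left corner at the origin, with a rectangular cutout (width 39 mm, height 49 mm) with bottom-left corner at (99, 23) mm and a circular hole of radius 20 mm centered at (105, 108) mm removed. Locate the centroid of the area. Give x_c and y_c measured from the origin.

x_c = 87.49 mm, y_c = 92.00 mm

plate: A = 180 × 180 = 32400.00, centroid at (90.00, 90.00).
hole 1: A = −(39 × 49) = -1911.00, centroid at (118.50, 47.50).
hole 2: A = −π·20² = -1256.64, centroid at (105.00, 108.00).
ΣA = 29232.36 mm²
ΣAx_c = (32400.00)(90.00) + (-1911.00)(118.50) + (-1256.64)(105.00) = 2557599.61 mm³
ΣAy_c = (32400.00)(90.00) + (-1911.00)(47.50) + (-1256.64)(108.00) = 2689510.70 mm³
x_c = 2557599.61 / 29232.36 = 87.49 mm
y_c = 2689510.70 / 29232.36 = 92.00 mm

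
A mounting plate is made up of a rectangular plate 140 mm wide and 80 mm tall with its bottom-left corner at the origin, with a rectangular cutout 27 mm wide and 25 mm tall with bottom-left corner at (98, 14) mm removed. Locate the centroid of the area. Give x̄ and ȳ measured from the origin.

Part | A | x̄ᵢ | ȳᵢ | A·x̄ᵢ | A·ȳᵢ
plate | 11200.00 | 70.00 | 40.00 | 784000.00 | 448000.00
hole | -675.00 | 111.50 | 26.50 | -75262.50 | -17887.50
Σ | 10525.00 |  |  | 708737.50 | 430112.50
x̄ = 708737.50 / 10525.00 = 67.34 mm
ȳ = 430112.50 / 10525.00 = 40.87 mm

x̄ = 67.34 mm, ȳ = 40.87 mm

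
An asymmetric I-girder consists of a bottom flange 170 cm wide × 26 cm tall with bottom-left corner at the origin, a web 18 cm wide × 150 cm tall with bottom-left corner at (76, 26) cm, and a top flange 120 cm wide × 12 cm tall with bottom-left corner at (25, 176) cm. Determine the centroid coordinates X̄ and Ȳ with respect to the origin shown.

bottom flange: A = 170 × 26 = 4420.00, centroid at (85.00, 13.00).
web: A = 18 × 150 = 2700.00, centroid at (85.00, 101.00).
top flange: A = 120 × 12 = 1440.00, centroid at (85.00, 182.00).
ΣA = 8560.00 cm²
ΣAX̄ = (4420.00)(85.00) + (2700.00)(85.00) + (1440.00)(85.00) = 727600.00 cm³
ΣAȲ = (4420.00)(13.00) + (2700.00)(101.00) + (1440.00)(182.00) = 592240.00 cm³
X̄ = 727600.00 / 8560.00 = 85.00 cm
Ȳ = 592240.00 / 8560.00 = 69.19 cm

X̄ = 85.00 cm, Ȳ = 69.19 cm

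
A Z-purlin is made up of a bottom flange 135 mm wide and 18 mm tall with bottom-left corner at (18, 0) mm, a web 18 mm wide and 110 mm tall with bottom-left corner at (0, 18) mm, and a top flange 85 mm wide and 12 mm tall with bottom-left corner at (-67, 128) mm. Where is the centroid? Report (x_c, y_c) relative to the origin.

bottom flange: A = 135 × 18 = 2430.00, centroid at (85.50, 9.00).
web: A = 18 × 110 = 1980.00, centroid at (9.00, 73.00).
top flange: A = 85 × 12 = 1020.00, centroid at (-24.50, 134.00).
ΣA = 5430.00 mm²
ΣAx_c = (2430.00)(85.50) + (1980.00)(9.00) + (1020.00)(-24.50) = 200595.00 mm³
ΣAy_c = (2430.00)(9.00) + (1980.00)(73.00) + (1020.00)(134.00) = 303090.00 mm³
x_c = 200595.00 / 5430.00 = 36.94 mm
y_c = 303090.00 / 5430.00 = 55.82 mm

x_c = 36.94 mm, y_c = 55.82 mm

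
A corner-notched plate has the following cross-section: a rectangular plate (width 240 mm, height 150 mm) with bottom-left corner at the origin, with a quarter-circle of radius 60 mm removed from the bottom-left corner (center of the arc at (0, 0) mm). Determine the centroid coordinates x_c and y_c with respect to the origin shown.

x_c = 128.06 mm, y_c = 79.22 mm

plate: A = 240 × 150 = 36000.00, centroid at (120.00, 75.00).
removed quarter-circle: A = −¼π·60² = -2827.43, centroid at (25.46, 25.46).
ΣA = 33172.57 mm², ΣAx_c = 4248000.00 mm³, ΣAy_c = 2628000.00 mm³.
x_c = 4248000.00/33172.57 = 128.06 mm; y_c = 2628000.00/33172.57 = 79.22 mm.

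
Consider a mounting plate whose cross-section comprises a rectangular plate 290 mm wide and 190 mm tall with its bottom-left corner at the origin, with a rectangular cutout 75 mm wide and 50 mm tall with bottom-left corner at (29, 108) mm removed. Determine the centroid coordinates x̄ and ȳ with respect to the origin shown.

x̄ = 150.73 mm, ȳ = 92.22 mm

plate: A = 290 × 190 = 55100.00, centroid at (145.00, 95.00).
hole: A = −(75 × 50) = -3750.00, centroid at (66.50, 133.00).
ΣA = 51350.00 mm², ΣAx̄ = 7740125.00 mm³, ΣAȳ = 4735750.00 mm³.
x̄ = 7740125.00/51350.00 = 150.73 mm; ȳ = 4735750.00/51350.00 = 92.22 mm.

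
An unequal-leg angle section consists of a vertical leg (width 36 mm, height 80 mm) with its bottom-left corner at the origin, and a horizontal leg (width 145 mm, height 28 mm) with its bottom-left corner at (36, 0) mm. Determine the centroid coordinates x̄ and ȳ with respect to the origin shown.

x̄ = 70.94 mm, ȳ = 24.79 mm

vertical leg: A = 36 × 80 = 2880.00, centroid at (18.00, 40.00).
horizontal leg: A = 145 × 28 = 4060.00, centroid at (108.50, 14.00).
ΣA = 6940.00 mm², ΣAx̄ = 492350.00 mm³, ΣAȳ = 172040.00 mm³.
x̄ = 492350.00/6940.00 = 70.94 mm; ȳ = 172040.00/6940.00 = 24.79 mm.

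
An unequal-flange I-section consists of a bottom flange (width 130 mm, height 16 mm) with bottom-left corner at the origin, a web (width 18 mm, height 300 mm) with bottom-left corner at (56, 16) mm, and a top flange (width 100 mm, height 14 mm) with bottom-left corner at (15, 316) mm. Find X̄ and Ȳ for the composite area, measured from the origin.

Part | A | x̄ᵢ | ȳᵢ | A·x̄ᵢ | A·ȳᵢ
bottom flange | 2080.00 | 65.00 | 8.00 | 135200.00 | 16640.00
web | 5400.00 | 65.00 | 166.00 | 351000.00 | 896400.00
top flange | 1400.00 | 65.00 | 323.00 | 91000.00 | 452200.00
Σ | 8880.00 |  |  | 577200.00 | 1365240.00
X̄ = 577200.00 / 8880.00 = 65.00 mm
Ȳ = 1365240.00 / 8880.00 = 153.74 mm

X̄ = 65.00 mm, Ȳ = 153.74 mm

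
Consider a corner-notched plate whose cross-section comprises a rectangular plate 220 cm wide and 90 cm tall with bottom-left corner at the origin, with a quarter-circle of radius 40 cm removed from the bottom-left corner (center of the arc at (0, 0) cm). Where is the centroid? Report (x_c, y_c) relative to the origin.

plate: A = 220 × 90 = 19800.00, centroid at (110.00, 45.00).
removed quarter-circle: A = −¼π·40² = -1256.64, centroid at (16.98, 16.98).
ΣA = 18543.36 cm², ΣAx_c = 2156666.67 cm³, ΣAy_c = 869666.67 cm³.
x_c = 2156666.67/18543.36 = 116.30 cm; y_c = 869666.67/18543.36 = 46.90 cm.

x_c = 116.30 cm, y_c = 46.90 cm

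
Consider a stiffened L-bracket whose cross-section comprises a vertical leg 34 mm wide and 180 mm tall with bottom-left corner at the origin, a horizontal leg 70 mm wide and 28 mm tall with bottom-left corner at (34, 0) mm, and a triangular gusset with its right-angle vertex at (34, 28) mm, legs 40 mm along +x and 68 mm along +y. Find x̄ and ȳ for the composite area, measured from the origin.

x̄ = 32.17 mm, ȳ = 68.55 mm

vertical leg: A = 34 × 180 = 6120.00, centroid at (17.00, 90.00).
horizontal leg: A = 70 × 28 = 1960.00, centroid at (69.00, 14.00).
gusset: A = ½·40·68 = 1360.00, centroid at (47.33, 50.67).
ΣA = 9440.00 mm², ΣAx̄ = 303653.33 mm³, ΣAȳ = 647146.67 mm³.
x̄ = 303653.33/9440.00 = 32.17 mm; ȳ = 647146.67/9440.00 = 68.55 mm.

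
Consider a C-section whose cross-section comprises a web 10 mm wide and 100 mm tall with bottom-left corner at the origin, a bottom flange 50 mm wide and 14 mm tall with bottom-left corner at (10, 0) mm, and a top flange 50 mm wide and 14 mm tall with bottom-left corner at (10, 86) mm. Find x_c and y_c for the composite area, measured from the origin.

x_c = 22.50 mm, y_c = 50.00 mm

web: A = 10 × 100 = 1000.00, centroid at (5.00, 50.00).
bottom flange: A = 50 × 14 = 700.00, centroid at (35.00, 7.00).
top flange: A = 50 × 14 = 700.00, centroid at (35.00, 93.00).
ΣA = 2400.00 mm²
ΣAx_c = (1000.00)(5.00) + (700.00)(35.00) + (700.00)(35.00) = 54000.00 mm³
ΣAy_c = (1000.00)(50.00) + (700.00)(7.00) + (700.00)(93.00) = 120000.00 mm³
x_c = 54000.00 / 2400.00 = 22.50 mm
y_c = 120000.00 / 2400.00 = 50.00 mm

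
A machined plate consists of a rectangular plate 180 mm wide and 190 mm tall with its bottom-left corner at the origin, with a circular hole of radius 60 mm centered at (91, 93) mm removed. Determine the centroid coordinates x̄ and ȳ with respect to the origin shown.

plate: A = 180 × 190 = 34200.00, centroid at (90.00, 95.00).
hole: A = −π·60² = -11309.73, centroid at (91.00, 93.00).
ΣA = 22890.27 mm², ΣAx̄ = 2048814.25 mm³, ΣAȳ = 2197194.78 mm³.
x̄ = 2048814.25/22890.27 = 89.51 mm; ȳ = 2197194.78/22890.27 = 95.99 mm.

x̄ = 89.51 mm, ȳ = 95.99 mm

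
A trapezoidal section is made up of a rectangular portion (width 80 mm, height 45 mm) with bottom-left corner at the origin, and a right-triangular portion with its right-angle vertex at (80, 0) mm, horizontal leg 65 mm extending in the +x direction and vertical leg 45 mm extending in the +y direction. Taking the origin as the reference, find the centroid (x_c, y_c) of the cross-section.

x_c = 57.81 mm, y_c = 20.33 mm

rectangular portion: A = 80 × 45 = 3600.00, centroid at (40.00, 22.50).
triangular portion: A = ½·65·45 = 1462.50, centroid at (101.67, 15.00).
ΣA = 5062.50 mm², ΣAx_c = 292687.50 mm³, ΣAy_c = 102937.50 mm³.
x_c = 292687.50/5062.50 = 57.81 mm; y_c = 102937.50/5062.50 = 20.33 mm.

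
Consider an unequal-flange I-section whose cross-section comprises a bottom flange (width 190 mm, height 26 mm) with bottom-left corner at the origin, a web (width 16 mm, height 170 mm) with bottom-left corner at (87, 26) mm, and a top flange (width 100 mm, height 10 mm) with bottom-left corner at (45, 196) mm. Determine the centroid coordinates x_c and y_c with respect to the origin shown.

bottom flange: A = 190 × 26 = 4940.00, centroid at (95.00, 13.00).
web: A = 16 × 170 = 2720.00, centroid at (95.00, 111.00).
top flange: A = 100 × 10 = 1000.00, centroid at (95.00, 201.00).
ΣA = 8660.00 mm², ΣAx_c = 822700.00 mm³, ΣAy_c = 567140.00 mm³.
x_c = 822700.00/8660.00 = 95.00 mm; y_c = 567140.00/8660.00 = 65.49 mm.

x_c = 95.00 mm, y_c = 65.49 mm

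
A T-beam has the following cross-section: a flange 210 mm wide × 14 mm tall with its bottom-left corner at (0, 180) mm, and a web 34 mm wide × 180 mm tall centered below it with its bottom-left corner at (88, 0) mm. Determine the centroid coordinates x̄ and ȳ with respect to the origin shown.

web: A = 34 × 180 = 6120.00, centroid at (105.00, 90.00).
flange: A = 210 × 14 = 2940.00, centroid at (105.00, 187.00).
ΣA = 9060.00 mm², ΣAx̄ = 951300.00 mm³, ΣAȳ = 1100580.00 mm³.
x̄ = 951300.00/9060.00 = 105.00 mm; ȳ = 1100580.00/9060.00 = 121.48 mm.

x̄ = 105.00 mm, ȳ = 121.48 mm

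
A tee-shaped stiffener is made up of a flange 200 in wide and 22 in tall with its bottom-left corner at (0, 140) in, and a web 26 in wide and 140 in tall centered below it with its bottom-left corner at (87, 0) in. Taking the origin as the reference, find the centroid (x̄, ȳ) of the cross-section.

web: A = 26 × 140 = 3640.00, centroid at (100.00, 70.00).
flange: A = 200 × 22 = 4400.00, centroid at (100.00, 151.00).
ΣA = 8040.00 in², ΣAx̄ = 804000.00 in³, ΣAȳ = 919200.00 in³.
x̄ = 804000.00/8040.00 = 100.00 in; ȳ = 919200.00/8040.00 = 114.33 in.

x̄ = 100.00 in, ȳ = 114.33 in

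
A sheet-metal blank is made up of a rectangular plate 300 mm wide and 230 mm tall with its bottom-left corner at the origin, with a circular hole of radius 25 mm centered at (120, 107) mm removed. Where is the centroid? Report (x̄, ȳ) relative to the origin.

plate: A = 300 × 230 = 69000.00, centroid at (150.00, 115.00).
hole: A = −π·25² = -1963.50, centroid at (120.00, 107.00).
ΣA = 67036.50 mm², ΣAx̄ = 10114380.55 mm³, ΣAȳ = 7724905.99 mm³.
x̄ = 10114380.55/67036.50 = 150.88 mm; ȳ = 7724905.99/67036.50 = 115.23 mm.

x̄ = 150.88 mm, ȳ = 115.23 mm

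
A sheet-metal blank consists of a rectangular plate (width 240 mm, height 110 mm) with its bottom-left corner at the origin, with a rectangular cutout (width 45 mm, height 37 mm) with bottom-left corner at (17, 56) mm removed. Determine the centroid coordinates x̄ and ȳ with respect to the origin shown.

plate: A = 240 × 110 = 26400.00, centroid at (120.00, 55.00).
hole: A = −(45 × 37) = -1665.00, centroid at (39.50, 74.50).
ΣA = 24735.00 mm²
ΣAx̄ = (26400.00)(120.00) + (-1665.00)(39.50) = 3102232.50 mm³
ΣAȳ = (26400.00)(55.00) + (-1665.00)(74.50) = 1327957.50 mm³
x̄ = 3102232.50 / 24735.00 = 125.42 mm
ȳ = 1327957.50 / 24735.00 = 53.69 mm

x̄ = 125.42 mm, ȳ = 53.69 mm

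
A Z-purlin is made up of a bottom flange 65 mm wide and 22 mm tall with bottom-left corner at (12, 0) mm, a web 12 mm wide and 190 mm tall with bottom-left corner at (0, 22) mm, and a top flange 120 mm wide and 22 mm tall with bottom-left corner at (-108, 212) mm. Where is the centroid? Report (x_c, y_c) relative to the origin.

Part | A | x̄ᵢ | ȳᵢ | A·x̄ᵢ | A·ȳᵢ
bottom flange | 1430.00 | 44.50 | 11.00 | 63635.00 | 15730.00
web | 2280.00 | 6.00 | 117.00 | 13680.00 | 266760.00
top flange | 2640.00 | -48.00 | 223.00 | -126720.00 | 588720.00
Σ | 6350.00 |  |  | -49405.00 | 871210.00
x_c = -49405.00 / 6350.00 = -7.78 mm
y_c = 871210.00 / 6350.00 = 137.20 mm

x_c = -7.78 mm, y_c = 137.20 mm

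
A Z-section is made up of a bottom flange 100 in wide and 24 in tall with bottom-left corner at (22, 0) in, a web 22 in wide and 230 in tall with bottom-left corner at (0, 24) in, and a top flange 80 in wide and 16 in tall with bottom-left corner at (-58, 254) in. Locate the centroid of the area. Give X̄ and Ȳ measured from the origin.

bottom flange: A = 100 × 24 = 2400.00, centroid at (72.00, 12.00).
web: A = 22 × 230 = 5060.00, centroid at (11.00, 139.00).
top flange: A = 80 × 16 = 1280.00, centroid at (-18.00, 262.00).
ΣA = 8740.00 in²
ΣAX̄ = (2400.00)(72.00) + (5060.00)(11.00) + (1280.00)(-18.00) = 205420.00 in³
ΣAȲ = (2400.00)(12.00) + (5060.00)(139.00) + (1280.00)(262.00) = 1067500.00 in³
X̄ = 205420.00 / 8740.00 = 23.50 in
Ȳ = 1067500.00 / 8740.00 = 122.14 in

X̄ = 23.50 in, Ȳ = 122.14 in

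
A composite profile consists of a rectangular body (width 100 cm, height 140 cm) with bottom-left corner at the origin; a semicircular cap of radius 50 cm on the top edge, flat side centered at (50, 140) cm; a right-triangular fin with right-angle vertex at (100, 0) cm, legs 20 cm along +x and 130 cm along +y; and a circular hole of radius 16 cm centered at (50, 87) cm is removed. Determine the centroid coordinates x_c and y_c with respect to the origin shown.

x_c = 54.00 cm, y_c = 86.82 cm

rectangular body: A = 100 × 140 = 14000.00, centroid at (50.00, 70.00).
semicircular top: A = ½π·50² = 3926.99, centroid at (50.00, 161.22).
triangular fin: A = ½·20·130 = 1300.00, centroid at (106.67, 43.33).
hole: A = −π·16² = -804.25, centroid at (50.00, 87.00).
ΣA = 18422.74 cm²
ΣAx_c = (14000.00)(50.00) + (3926.99)(50.00) + (1300.00)(106.67) + (-804.25)(50.00) = 994803.82 cm³
ΣAy_c = (14000.00)(70.00) + (3926.99)(161.22) + (1300.00)(43.33) + (-804.25)(87.00) = 1599475.83 cm³
x_c = 994803.82 / 18422.74 = 54.00 cm
y_c = 1599475.83 / 18422.74 = 86.82 cm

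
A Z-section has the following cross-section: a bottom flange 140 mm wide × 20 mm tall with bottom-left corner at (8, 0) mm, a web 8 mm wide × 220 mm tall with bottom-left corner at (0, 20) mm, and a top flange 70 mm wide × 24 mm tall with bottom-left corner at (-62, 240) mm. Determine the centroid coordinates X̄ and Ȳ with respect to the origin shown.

bottom flange: A = 140 × 20 = 2800.00, centroid at (78.00, 10.00).
web: A = 8 × 220 = 1760.00, centroid at (4.00, 130.00).
top flange: A = 70 × 24 = 1680.00, centroid at (-27.00, 252.00).
ΣA = 6240.00 mm²
ΣAX̄ = (2800.00)(78.00) + (1760.00)(4.00) + (1680.00)(-27.00) = 180080.00 mm³
ΣAȲ = (2800.00)(10.00) + (1760.00)(130.00) + (1680.00)(252.00) = 680160.00 mm³
X̄ = 180080.00 / 6240.00 = 28.86 mm
Ȳ = 680160.00 / 6240.00 = 109.00 mm

X̄ = 28.86 mm, Ȳ = 109.00 mm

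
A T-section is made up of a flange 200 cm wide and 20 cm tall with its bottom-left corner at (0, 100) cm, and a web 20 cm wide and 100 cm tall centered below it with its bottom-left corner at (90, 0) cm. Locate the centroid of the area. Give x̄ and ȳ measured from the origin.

x̄ = 100.00 cm, ȳ = 90.00 cm

web: A = 20 × 100 = 2000.00, centroid at (100.00, 50.00).
flange: A = 200 × 20 = 4000.00, centroid at (100.00, 110.00).
ΣA = 6000.00 cm², ΣAx̄ = 600000.00 cm³, ΣAȳ = 540000.00 cm³.
x̄ = 600000.00/6000.00 = 100.00 cm; ȳ = 540000.00/6000.00 = 90.00 cm.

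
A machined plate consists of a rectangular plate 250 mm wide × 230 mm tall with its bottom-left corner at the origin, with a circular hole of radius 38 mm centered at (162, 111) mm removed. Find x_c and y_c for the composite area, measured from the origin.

plate: A = 250 × 230 = 57500.00, centroid at (125.00, 115.00).
hole: A = −π·38² = -4536.46, centroid at (162.00, 111.00).
ΣA = 52963.54 mm²
ΣAx_c = (57500.00)(125.00) + (-4536.46)(162.00) = 6452593.51 mm³
ΣAy_c = (57500.00)(115.00) + (-4536.46)(111.00) = 6108952.96 mm³
x_c = 6452593.51 / 52963.54 = 121.83 mm
y_c = 6108952.96 / 52963.54 = 115.34 mm

x_c = 121.83 mm, y_c = 115.34 mm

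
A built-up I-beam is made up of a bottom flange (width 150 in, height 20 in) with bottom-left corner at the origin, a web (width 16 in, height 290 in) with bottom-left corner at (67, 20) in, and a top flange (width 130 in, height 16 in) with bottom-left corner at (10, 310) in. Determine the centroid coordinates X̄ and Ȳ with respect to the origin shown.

Part | A | x̄ᵢ | ȳᵢ | A·x̄ᵢ | A·ȳᵢ
bottom flange | 3000.00 | 75.00 | 10.00 | 225000.00 | 30000.00
web | 4640.00 | 75.00 | 165.00 | 348000.00 | 765600.00
top flange | 2080.00 | 75.00 | 318.00 | 156000.00 | 661440.00
Σ | 9720.00 |  |  | 729000.00 | 1457040.00
X̄ = 729000.00 / 9720.00 = 75.00 in
Ȳ = 1457040.00 / 9720.00 = 149.90 in

X̄ = 75.00 in, Ȳ = 149.90 in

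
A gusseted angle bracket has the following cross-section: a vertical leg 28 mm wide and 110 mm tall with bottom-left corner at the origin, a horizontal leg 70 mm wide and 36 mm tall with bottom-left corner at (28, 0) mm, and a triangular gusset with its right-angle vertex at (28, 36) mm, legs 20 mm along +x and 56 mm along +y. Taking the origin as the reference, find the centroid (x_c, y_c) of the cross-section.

x_c = 35.92 mm, y_c = 39.83 mm

Part | A | x̄ᵢ | ȳᵢ | A·x̄ᵢ | A·ȳᵢ
vertical leg | 3080.00 | 14.00 | 55.00 | 43120.00 | 169400.00
horizontal leg | 2520.00 | 63.00 | 18.00 | 158760.00 | 45360.00
gusset | 560.00 | 34.67 | 54.67 | 19413.33 | 30613.33
Σ | 6160.00 |  |  | 221293.33 | 245373.33
x_c = 221293.33 / 6160.00 = 35.92 mm
y_c = 245373.33 / 6160.00 = 39.83 mm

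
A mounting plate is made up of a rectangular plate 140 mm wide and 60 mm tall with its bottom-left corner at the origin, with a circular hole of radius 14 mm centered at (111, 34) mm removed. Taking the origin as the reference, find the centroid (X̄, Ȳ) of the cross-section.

X̄ = 66.76 mm, Ȳ = 29.68 mm

plate: A = 140 × 60 = 8400.00, centroid at (70.00, 30.00).
hole: A = −π·14² = -615.75, centroid at (111.00, 34.00).
ΣA = 7784.25 mm²
ΣAX̄ = (8400.00)(70.00) + (-615.75)(111.00) = 519651.51 mm³
ΣAȲ = (8400.00)(30.00) + (-615.75)(34.00) = 231064.43 mm³
X̄ = 519651.51 / 7784.25 = 66.76 mm
Ȳ = 231064.43 / 7784.25 = 29.68 mm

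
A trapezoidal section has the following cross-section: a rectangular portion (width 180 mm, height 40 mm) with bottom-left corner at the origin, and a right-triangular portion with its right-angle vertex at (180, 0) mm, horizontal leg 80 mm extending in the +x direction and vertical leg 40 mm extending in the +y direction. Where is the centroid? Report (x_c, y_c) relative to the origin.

rectangular portion: A = 180 × 40 = 7200.00, centroid at (90.00, 20.00).
triangular portion: A = ½·80·40 = 1600.00, centroid at (206.67, 13.33).
ΣA = 8800.00 mm²
ΣAx_c = (7200.00)(90.00) + (1600.00)(206.67) = 978666.67 mm³
ΣAy_c = (7200.00)(20.00) + (1600.00)(13.33) = 165333.33 mm³
x_c = 978666.67 / 8800.00 = 111.21 mm
y_c = 165333.33 / 8800.00 = 18.79 mm

x_c = 111.21 mm, y_c = 18.79 mm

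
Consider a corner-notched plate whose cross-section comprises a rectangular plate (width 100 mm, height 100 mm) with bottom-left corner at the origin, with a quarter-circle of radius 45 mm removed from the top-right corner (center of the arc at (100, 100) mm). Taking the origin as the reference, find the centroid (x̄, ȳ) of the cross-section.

Part | A | x̄ᵢ | ȳᵢ | A·x̄ᵢ | A·ȳᵢ
plate | 10000.00 | 50.00 | 50.00 | 500000.00 | 500000.00
removed quarter-circle | -1590.43 | 80.90 | 80.90 | -128668.13 | -128668.13
Σ | 8409.57 |  |  | 371331.87 | 371331.87
x̄ = 371331.87 / 8409.57 = 44.16 mm
ȳ = 371331.87 / 8409.57 = 44.16 mm

x̄ = 44.16 mm, ȳ = 44.16 mm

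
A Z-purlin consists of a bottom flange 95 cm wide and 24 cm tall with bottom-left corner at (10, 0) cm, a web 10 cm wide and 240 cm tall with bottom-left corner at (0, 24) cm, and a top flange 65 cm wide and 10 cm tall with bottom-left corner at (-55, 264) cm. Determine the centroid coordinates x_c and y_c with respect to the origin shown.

x_c = 24.10 cm, y_c = 102.78 cm

Part | A | x̄ᵢ | ȳᵢ | A·x̄ᵢ | A·ȳᵢ
bottom flange | 2280.00 | 57.50 | 12.00 | 131100.00 | 27360.00
web | 2400.00 | 5.00 | 144.00 | 12000.00 | 345600.00
top flange | 650.00 | -22.50 | 269.00 | -14625.00 | 174850.00
Σ | 5330.00 |  |  | 128475.00 | 547810.00
x_c = 128475.00 / 5330.00 = 24.10 cm
y_c = 547810.00 / 5330.00 = 102.78 cm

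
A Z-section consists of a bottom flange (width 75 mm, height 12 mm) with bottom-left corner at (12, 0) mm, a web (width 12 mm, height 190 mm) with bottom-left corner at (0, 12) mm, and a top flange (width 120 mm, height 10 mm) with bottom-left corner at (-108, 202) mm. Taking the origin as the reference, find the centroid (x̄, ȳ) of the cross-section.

x̄ = 0.14 mm, ȳ = 113.64 mm

Part | A | x̄ᵢ | ȳᵢ | A·x̄ᵢ | A·ȳᵢ
bottom flange | 900.00 | 49.50 | 6.00 | 44550.00 | 5400.00
web | 2280.00 | 6.00 | 107.00 | 13680.00 | 243960.00
top flange | 1200.00 | -48.00 | 207.00 | -57600.00 | 248400.00
Σ | 4380.00 |  |  | 630.00 | 497760.00
x̄ = 630.00 / 4380.00 = 0.14 mm
ȳ = 497760.00 / 4380.00 = 113.64 mm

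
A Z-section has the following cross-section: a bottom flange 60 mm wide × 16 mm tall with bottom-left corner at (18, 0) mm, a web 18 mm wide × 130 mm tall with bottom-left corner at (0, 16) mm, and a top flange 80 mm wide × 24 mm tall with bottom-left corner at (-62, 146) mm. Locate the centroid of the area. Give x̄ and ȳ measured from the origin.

x̄ = 4.77 mm, ȳ = 95.90 mm

Part | A | x̄ᵢ | ȳᵢ | A·x̄ᵢ | A·ȳᵢ
bottom flange | 960.00 | 48.00 | 8.00 | 46080.00 | 7680.00
web | 2340.00 | 9.00 | 81.00 | 21060.00 | 189540.00
top flange | 1920.00 | -22.00 | 158.00 | -42240.00 | 303360.00
Σ | 5220.00 |  |  | 24900.00 | 500580.00
x̄ = 24900.00 / 5220.00 = 4.77 mm
ȳ = 500580.00 / 5220.00 = 95.90 mm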